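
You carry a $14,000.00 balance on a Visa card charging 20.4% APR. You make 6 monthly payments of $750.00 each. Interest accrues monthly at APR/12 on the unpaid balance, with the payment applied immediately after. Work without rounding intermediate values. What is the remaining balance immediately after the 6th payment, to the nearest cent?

$10,794.44

Monthly rate r = 20.4%/12 = 1.7% = 0.017.
Each month: B ← B·(1+r) − $750.00.
Month 1: interest $238.00; balance after payment $13,488.00.
Month 2: interest $229.30; balance after payment $12,967.30.
Month 3: interest $220.44; balance after payment $12,437.74.
Month 4: interest $211.44; balance after payment $11,899.18.
Month 5: interest $202.29; balance after payment $11,351.47.
Month 6: interest $192.97; balance after payment $10,794.44.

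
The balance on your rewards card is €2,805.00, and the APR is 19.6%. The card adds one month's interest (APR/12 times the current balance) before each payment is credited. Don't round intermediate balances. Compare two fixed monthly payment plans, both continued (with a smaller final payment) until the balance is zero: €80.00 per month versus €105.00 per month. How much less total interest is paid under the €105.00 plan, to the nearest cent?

€482.85

Monthly rate r = 19.6%/12 = 1.63333% = 0.0163333.
At €80.00/mo: n = ⌈−ln(1 − rB₀/P)/ln(1+r)⌉ = 53 payments (last €38.52); total interest = total paid − €2,805.00 = €1,393.52.
At €105.00/mo: 36 payments (last €40.67); total interest €910.67.
Interest saved = €1,393.52 − €910.67 = €482.85.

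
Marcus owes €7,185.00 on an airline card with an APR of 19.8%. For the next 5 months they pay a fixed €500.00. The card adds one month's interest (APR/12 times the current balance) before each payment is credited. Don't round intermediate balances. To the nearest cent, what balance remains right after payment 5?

Monthly rate r = 19.8%/12 = 1.65% = 0.0165.
Each month: B ← B·(1+r) − €500.00.
Month 1: interest €118.55; balance after payment €6,803.55.
Month 2: interest €112.26; balance after payment €6,415.81.
Month 3: interest €105.86; balance after payment €6,021.67.
Month 4: interest €99.36; balance after payment €5,621.03.
Month 5: interest €92.75; balance after payment €5,213.78.

€5,213.78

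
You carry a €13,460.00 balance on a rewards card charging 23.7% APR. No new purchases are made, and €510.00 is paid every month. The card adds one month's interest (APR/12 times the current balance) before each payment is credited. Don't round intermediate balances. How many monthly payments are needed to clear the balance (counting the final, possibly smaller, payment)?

Monthly rate r = 23.7%/12 = 1.975% = 0.01975.
Recurrence: B ← B·(1+r) − €510.00.
Month 1: interest €265.83; balance after payment €13,215.83.
Month 2: interest €261.01; balance after payment €12,966.85.
Closed form: n = −ln(1 − rB₀/P)/ln(1+r) = −ln(0.47875)/ln(1.01975) ≈ 37.662, so the balance reaches zero during payment 38.

38 payments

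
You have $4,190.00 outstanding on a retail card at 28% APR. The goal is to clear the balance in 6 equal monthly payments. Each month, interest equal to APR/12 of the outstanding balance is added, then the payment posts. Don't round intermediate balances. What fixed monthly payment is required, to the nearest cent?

Monthly rate r = 28%/12 = 2.33333% = 0.0233333.
Level-payment amortization: P = B₀·r / (1 − (1+r)^(−n)) = 4190.00·0.0233333 / (1 − 1.02333^(−6)).
Denominator 1 − (1+r)^(−6) = 0.129242396.
P = 97.7667 / 0.129242396 ≈ 756.46.

$756.46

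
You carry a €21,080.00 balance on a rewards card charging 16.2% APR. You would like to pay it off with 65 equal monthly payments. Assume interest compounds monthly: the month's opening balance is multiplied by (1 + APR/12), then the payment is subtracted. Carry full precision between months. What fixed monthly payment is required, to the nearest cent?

Monthly rate r = 16.2%/12 = 1.35% = 0.0135.
Level-payment amortization: P = B₀·r / (1 − (1+r)^(−n)) = 21080.00·0.0135 / (1 − 1.0135^(−65)).
Denominator 1 − (1+r)^(−65) = 0.581730639.
P = 284.58 / 0.581730639 ≈ 489.20.

€489.20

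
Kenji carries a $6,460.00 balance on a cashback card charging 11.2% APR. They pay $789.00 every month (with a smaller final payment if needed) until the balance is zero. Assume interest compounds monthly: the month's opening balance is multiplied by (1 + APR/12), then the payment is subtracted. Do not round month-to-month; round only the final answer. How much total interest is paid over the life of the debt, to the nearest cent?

$292.39

Monthly rate r = 11.2%/12 = 0.933333% = 0.00933333.
Payoff takes n = ⌈−ln(1 − rB₀/P)/ln(1+r)⌉ = ⌈8.557⌉ = 9 payments; the last is $440.39.
Total paid = 8·$789.00 + $440.39 = $6,752.39.
Total interest = total paid − principal = $6,752.39 − $6,460.00 = $292.39.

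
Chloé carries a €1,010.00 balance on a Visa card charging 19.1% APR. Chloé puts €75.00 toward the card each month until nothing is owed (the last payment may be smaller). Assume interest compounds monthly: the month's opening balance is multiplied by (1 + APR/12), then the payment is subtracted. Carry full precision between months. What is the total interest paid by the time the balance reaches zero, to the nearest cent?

€135.86

Monthly rate r = 19.1%/12 = 1.59167% = 0.0159167.
Payoff takes n = ⌈−ln(1 − rB₀/P)/ln(1+r)⌉ = ⌈15.277⌉ = 16 payments; the last is €20.86.
Total paid = 15·€75.00 + €20.86 = €1,145.86.
Total interest = total paid − principal = €1,145.86 − €1,010.00 = €135.86.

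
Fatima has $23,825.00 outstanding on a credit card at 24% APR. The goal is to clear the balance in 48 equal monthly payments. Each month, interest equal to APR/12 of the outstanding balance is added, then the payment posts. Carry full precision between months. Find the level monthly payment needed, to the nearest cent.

Monthly rate r = 24%/12 = 2% = 0.02.
Level-payment amortization: P = B₀·r / (1 − (1+r)^(−n)) = 23825.00·0.02 / (1 − 1.02^(−48)).
Denominator 1 − (1+r)^(−48) = 0.613462391.
P = 476.5 / 0.613462391 ≈ 776.74.

$776.74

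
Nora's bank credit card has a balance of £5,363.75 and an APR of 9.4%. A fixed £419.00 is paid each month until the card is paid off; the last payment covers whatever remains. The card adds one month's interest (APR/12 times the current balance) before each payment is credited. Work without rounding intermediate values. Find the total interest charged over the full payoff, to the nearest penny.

Monthly rate r = 9.4%/12 = 0.783333% = 0.00783333.
Payoff takes n = ⌈−ln(1 − rB₀/P)/ln(1+r)⌉ = ⌈13.542⌉ = 14 payments; the last is £227.64.
Total paid = 13·£419.00 + £227.64 = £5,674.64.
Total interest = total paid − principal = £5,674.64 − £5,363.75 = £310.89.

£310.89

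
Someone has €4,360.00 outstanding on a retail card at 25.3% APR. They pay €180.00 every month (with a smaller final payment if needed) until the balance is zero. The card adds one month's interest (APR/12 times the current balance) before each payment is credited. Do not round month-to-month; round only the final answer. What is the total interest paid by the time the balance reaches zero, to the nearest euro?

Monthly rate r = 25.3%/12 = 2.10833% = 0.0210833.
Payoff takes n = ⌈−ln(1 − rB₀/P)/ln(1+r)⌉ = ⌈34.257⌉ = 35 payments; the last is €46.67.
Total paid = 34·€180.00 + €46.67 = €6,166.67.
Total interest = total paid − principal = €6,166.67 − €4,360.00 = €1,806.67.

€1,807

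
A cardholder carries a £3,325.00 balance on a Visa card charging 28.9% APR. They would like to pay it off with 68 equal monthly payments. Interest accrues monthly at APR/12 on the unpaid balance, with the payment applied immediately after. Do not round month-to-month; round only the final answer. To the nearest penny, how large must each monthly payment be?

£99.88

Monthly rate r = 28.9%/12 = 2.40833% = 0.0240833.
Level-payment amortization: P = B₀·r / (1 − (1+r)^(−n)) = 3325.00·0.0240833 / (1 − 1.02408^(−68)).
Denominator 1 − (1+r)^(−68) = 0.80175615.
P = 80.0771 / 0.80175615 ≈ 99.88.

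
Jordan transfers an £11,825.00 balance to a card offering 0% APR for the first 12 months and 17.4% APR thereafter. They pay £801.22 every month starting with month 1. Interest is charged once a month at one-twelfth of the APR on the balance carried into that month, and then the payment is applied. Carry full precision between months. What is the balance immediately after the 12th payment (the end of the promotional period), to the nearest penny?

Promo months 1–12 at r₀ = 0%/12 = 0; months 13+ at r₁ = 17.4%/12 = 0.0145.
After month 12 (no interest yet): B = £11,825.00 − 12·£801.22 = £2,210.36.

£2,210.36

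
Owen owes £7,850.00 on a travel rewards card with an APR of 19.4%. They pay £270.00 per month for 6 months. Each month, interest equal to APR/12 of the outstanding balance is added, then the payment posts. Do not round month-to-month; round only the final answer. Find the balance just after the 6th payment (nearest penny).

Monthly rate r = 19.4%/12 = 1.61667% = 0.0161667.
Each month: B ← B·(1+r) − £270.00.
Month 1: interest £126.91; balance after payment £7,706.91.
Month 2: interest £124.60; balance after payment £7,561.50.
Month 3: interest £122.24; balance after payment £7,413.75.
Month 4: interest £119.86; balance after payment £7,263.60.
Month 5: interest £117.43; balance after payment £7,111.03.
Month 6: interest £114.96; balance after payment £6,955.99.

£6,955.99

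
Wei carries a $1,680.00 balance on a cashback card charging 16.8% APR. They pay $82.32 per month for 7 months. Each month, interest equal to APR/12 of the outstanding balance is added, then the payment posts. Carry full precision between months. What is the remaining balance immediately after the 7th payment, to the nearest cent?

Monthly rate r = 16.8%/12 = 1.4% = 0.014.
Each month: B ← B·(1+r) − $82.32.
Month 1: interest $23.52; balance after payment $1,621.20.
Month 2: interest $22.70; balance after payment $1,561.58.
Month 3: interest $21.86; balance after payment $1,501.12.
Month 4: interest $21.02; balance after payment $1,439.81.
Month 5: interest $20.16; balance after payment $1,377.65.
Month 6: interest $19.29; balance after payment $1,314.62.
Month 7: interest $18.40; balance after payment $1,250.70.

$1,250.70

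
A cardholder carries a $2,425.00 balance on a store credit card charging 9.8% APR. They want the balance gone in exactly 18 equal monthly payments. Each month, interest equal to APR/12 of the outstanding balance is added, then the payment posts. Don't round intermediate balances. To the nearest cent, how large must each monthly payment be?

Monthly rate r = 9.8%/12 = 0.816667% = 0.00816667.
Level-payment amortization: P = B₀·r / (1 − (1+r)^(−n)) = 2425.00·0.00816667 / (1 − 1.00817^(−18)).
Denominator 1 − (1+r)^(−18) = 0.136190481.
P = 19.8042 / 0.136190481 ≈ 145.42.

$145.42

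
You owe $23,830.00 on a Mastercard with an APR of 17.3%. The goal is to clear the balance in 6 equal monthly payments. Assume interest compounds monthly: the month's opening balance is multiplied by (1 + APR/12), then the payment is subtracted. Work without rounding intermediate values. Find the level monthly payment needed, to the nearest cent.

$4,174.46

Monthly rate r = 17.3%/12 = 1.44167% = 0.0144167.
Level-payment amortization: P = B₀·r / (1 − (1+r)^(−n)) = 23830.00·0.0144167 / (1 − 1.01442^(−6)).
Denominator 1 − (1+r)^(−6) = 0.0822978605.
P = 343.549 / 0.0822978605 ≈ 4174.46.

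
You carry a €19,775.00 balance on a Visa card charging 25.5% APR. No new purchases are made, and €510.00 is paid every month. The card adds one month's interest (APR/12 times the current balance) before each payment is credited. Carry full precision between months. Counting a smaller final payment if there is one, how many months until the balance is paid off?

Monthly rate r = 25.5%/12 = 2.125% = 0.02125.
Recurrence: B ← B·(1+r) − €510.00.
Month 1: interest €420.22; balance after payment €19,685.22.
Month 2: interest €418.31; balance after payment €19,593.53.
Closed form: n = −ln(1 − rB₀/P)/ln(1+r) = −ln(0.17604)/ln(1.02125) ≈ 82.608, so the balance reaches zero during payment 83.

83 months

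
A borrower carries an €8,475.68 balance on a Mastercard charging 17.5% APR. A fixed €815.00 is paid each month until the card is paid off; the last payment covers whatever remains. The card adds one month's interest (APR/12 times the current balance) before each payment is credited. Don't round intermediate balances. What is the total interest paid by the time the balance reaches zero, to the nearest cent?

€784.34

Monthly rate r = 17.5%/12 = 1.45833% = 0.0145833.
Payoff takes n = ⌈−ln(1 − rB₀/P)/ln(1+r)⌉ = ⌈11.360⌉ = 12 payments; the last is €295.02.
Total paid = 11·€815.00 + €295.02 = €9,260.02.
Total interest = total paid − principal = €9,260.02 − €8,475.68 = €784.34.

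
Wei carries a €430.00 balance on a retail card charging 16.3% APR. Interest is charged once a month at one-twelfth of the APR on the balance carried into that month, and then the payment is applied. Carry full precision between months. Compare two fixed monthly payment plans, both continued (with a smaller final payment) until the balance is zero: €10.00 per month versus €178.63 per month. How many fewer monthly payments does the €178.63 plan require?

63 fewer payments

Monthly rate r = 16.3%/12 = 1.35833% = 0.0135833.
At €10.00/mo: n = ⌈−ln(1 − rB₀/P)/ln(1+r)⌉ = 66 payments (last €0.22); total interest = total paid − €430.00 = €220.22.
At €178.63/mo: 3 payments (last €83.19); total interest €10.45.
Payments saved = 66 − 3 = 63.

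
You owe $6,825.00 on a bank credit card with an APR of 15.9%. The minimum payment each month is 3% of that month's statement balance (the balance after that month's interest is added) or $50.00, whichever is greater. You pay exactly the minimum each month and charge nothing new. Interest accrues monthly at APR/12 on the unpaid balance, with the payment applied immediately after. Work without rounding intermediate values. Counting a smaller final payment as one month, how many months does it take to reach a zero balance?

126 months

Monthly rate r = 15.9%/12 = 1.325% = 0.01325.
While 3% of the post-interest balance exceeds $50.00, each month B ← (B·(1+r))·(1 − 0.03), i.e. B shrinks by the factor (1+r)·0.97 = 0.98285.
This holds for months 1–83. Entering month 84 the balance is $1,624.18; 3% of the post-interest balance is now below $50.00, so the flat $50.00 minimum applies from here.
From month 84 a fixed $50.00 at rate r clears $1,624.18 in 43 more payments. Total: 83 + 43 = 126 months.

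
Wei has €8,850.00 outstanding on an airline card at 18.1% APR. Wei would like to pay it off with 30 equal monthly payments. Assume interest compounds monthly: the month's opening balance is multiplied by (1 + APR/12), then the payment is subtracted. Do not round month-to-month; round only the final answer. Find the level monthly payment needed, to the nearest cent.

€368.94

Monthly rate r = 18.1%/12 = 1.50833% = 0.0150833.
Level-payment amortization: P = B₀·r / (1 − (1+r)^(−n)) = 8850.00·0.0150833 / (1 − 1.01508^(−30)).
Denominator 1 − (1+r)^(−30) = 0.361811336.
P = 133.488 / 0.361811336 ≈ 368.94.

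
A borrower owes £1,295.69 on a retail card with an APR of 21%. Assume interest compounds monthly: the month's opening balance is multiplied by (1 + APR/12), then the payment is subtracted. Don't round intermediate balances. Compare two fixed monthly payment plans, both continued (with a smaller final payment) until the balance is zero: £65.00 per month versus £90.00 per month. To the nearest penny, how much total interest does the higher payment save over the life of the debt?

Monthly rate r = 21%/12 = 1.75% = 0.0175.
At £65.00/mo: n = ⌈−ln(1 − rB₀/P)/ln(1+r)⌉ = 25 payments (last £47.44); total interest = total paid − £1,295.69 = £311.75.
At £90.00/mo: 17 payments (last £66.00); total interest £210.31.
Interest saved = £311.75 − £210.31 = £101.44.

£101.44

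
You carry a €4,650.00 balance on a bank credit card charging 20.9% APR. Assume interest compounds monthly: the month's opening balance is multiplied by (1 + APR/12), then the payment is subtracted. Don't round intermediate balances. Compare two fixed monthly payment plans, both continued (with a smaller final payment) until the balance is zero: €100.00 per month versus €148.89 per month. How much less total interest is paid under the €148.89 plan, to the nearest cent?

€2,843.90

Monthly rate r = 20.9%/12 = 1.74167% = 0.0174167.
At €100.00/mo: n = ⌈−ln(1 − rB₀/P)/ln(1+r)⌉ = 97 payments (last €14.39); total interest = total paid − €4,650.00 = €4,964.39.
At €148.89/mo: 46 payments (last €70.44); total interest €2,120.49.
Interest saved = €4,964.39 − €2,120.49 = €2,843.90.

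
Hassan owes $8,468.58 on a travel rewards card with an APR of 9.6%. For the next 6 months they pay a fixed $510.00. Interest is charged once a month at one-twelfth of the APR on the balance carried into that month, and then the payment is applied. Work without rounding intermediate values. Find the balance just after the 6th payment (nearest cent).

Monthly rate r = 9.6%/12 = 0.8% = 0.008.
Each month: B ← B·(1+r) − $510.00.
Month 1: interest $67.75; balance after payment $8,026.33.
Month 2: interest $64.21; balance after payment $7,580.54.
Month 3: interest $60.64; balance after payment $7,131.18.
Month 4: interest $57.05; balance after payment $6,678.23.
Month 5: interest $53.43; balance after payment $6,221.66.
Month 6: interest $49.77; balance after payment $5,761.43.

$5,761.43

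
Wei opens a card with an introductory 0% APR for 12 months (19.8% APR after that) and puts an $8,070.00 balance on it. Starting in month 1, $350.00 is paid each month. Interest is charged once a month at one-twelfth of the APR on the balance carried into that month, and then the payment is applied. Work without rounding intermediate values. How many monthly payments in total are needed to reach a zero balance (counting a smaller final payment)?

Promo months 1–12 at r₀ = 0%/12 = 0; months 13+ at r₁ = 19.8%/12 = 0.0165.
After month 12 (no interest yet): B = $8,070.00 − 12·$350.00 = $3,870.00.
Then at r₁ with $350.00/mo: n₂ = −ln(1 − r₁·B/P)/ln(1+r₁) ≈ 12.31 → 13 more payments.

25 months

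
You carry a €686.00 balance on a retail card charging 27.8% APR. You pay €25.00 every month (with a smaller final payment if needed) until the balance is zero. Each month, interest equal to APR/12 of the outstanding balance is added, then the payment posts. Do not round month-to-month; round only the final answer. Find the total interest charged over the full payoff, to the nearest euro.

€416

Monthly rate r = 27.8%/12 = 2.31667% = 0.0231667.
Payoff takes n = ⌈−ln(1 − rB₀/P)/ln(1+r)⌉ = ⌈44.090⌉ = 45 payments; the last is €2.27.
Total paid = 44·€25.00 + €2.27 = €1,102.27.
Total interest = total paid − principal = €1,102.27 − €686.00 = €416.27.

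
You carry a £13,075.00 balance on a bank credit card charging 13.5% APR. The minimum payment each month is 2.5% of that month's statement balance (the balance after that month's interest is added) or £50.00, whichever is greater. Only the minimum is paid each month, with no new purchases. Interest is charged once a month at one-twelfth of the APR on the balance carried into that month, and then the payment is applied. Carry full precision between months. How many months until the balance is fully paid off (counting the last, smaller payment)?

Monthly rate r = 13.5%/12 = 1.125% = 0.01125.
While 2.5% of the post-interest balance exceeds £50.00, each month B ← (B·(1+r))·(1 − 0.025), i.e. B shrinks by the factor (1+r)·0.975 = 0.98597.
This holds for months 1–134. Entering month 135 the balance is £1,968.36; 2.5% of the post-interest balance is now below £50.00, so the flat £50.00 minimum applies from here.
From month 135 a fixed £50.00 at rate r clears £1,968.36 in 53 more payments. Total: 134 + 53 = 187 months.

187 months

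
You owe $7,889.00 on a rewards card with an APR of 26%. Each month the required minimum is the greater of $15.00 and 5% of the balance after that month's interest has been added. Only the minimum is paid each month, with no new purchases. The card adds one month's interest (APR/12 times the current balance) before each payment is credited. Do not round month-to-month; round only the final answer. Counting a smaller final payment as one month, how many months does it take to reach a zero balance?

136 months

Monthly rate r = 26%/12 = 2.16667% = 0.0216667.
While 5% of the post-interest balance exceeds $15.00, each month B ← (B·(1+r))·(1 − 0.05), i.e. B shrinks by the factor (1+r)·0.95 = 0.97058.
This holds for months 1–111. Entering month 112 the balance is $286.86; 5% of the post-interest balance is now below $15.00, so the flat $15.00 minimum applies from here.
From month 112 a fixed $15.00 at rate r clears $286.86 in 25 more payments. Total: 111 + 25 = 136 months.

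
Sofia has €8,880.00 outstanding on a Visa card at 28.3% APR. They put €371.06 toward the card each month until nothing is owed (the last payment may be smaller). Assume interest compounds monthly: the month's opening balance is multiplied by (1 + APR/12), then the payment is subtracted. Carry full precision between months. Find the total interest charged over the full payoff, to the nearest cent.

€4,349.38

Monthly rate r = 28.3%/12 = 2.35833% = 0.0235833.
Payoff takes n = ⌈−ln(1 − rB₀/P)/ln(1+r)⌉ = ⌈35.650⌉ = 36 payments; the last is €242.28.
Total paid = 35·€371.06 + €242.28 = €13,229.38.
Total interest = total paid − principal = €13,229.38 − €8,880.00 = €4,349.38.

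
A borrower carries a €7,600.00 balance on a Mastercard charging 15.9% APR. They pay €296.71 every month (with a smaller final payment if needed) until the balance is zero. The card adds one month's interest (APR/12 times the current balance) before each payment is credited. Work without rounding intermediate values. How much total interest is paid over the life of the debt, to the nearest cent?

€1,745.85

Monthly rate r = 15.9%/12 = 1.325% = 0.01325.
Payoff takes n = ⌈−ln(1 − rB₀/P)/ln(1+r)⌉ = ⌈31.497⌉ = 32 payments; the last is €147.84.
Total paid = 31·€296.71 + €147.84 = €9,345.85.
Total interest = total paid − principal = €9,345.85 − €7,600.00 = €1,745.85.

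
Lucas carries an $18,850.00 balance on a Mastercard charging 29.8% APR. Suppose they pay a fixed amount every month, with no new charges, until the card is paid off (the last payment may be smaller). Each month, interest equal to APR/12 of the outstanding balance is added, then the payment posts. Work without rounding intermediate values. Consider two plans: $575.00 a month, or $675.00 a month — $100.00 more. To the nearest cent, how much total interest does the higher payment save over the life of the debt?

Monthly rate r = 29.8%/12 = 2.48333% = 0.0248333.
At $575.00/mo: n = ⌈−ln(1 − rB₀/P)/ln(1+r)⌉ = 69 payments (last $341.93); total interest = total paid − $18,850.00 = $20,591.93.
At $675.00/mo: 49 payments (last $141.08); total interest $13,691.08.
Interest saved = $20,591.93 − $13,691.08 = $6,900.85.

$6,900.85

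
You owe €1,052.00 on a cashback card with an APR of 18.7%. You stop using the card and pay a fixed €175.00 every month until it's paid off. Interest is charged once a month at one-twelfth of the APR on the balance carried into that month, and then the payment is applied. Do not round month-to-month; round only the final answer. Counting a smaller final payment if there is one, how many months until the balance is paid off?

Monthly rate r = 18.7%/12 = 1.55833% = 0.0155833.
Recurrence: B ← B·(1+r) − €175.00.
Month 1: interest €16.39; balance after payment €893.39.
Month 2: interest €13.92; balance after payment €732.32.
Closed form: n = −ln(1 − rB₀/P)/ln(1+r) = −ln(0.90632)/ln(1.01558) ≈ 6.361, so the balance reaches zero during payment 7.

7 months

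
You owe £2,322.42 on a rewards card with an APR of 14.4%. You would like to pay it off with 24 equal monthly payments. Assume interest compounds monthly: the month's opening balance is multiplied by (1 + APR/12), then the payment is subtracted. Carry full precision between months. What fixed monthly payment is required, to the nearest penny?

Monthly rate r = 14.4%/12 = 1.2% = 0.012.
Level-payment amortization: P = B₀·r / (1 − (1+r)^(−n)) = 2322.42·0.012 / (1 − 1.012^(−24)).
Denominator 1 − (1+r)^(−24) = 0.24895199.
P = 27.869 / 0.24895199 ≈ 111.95.

£111.95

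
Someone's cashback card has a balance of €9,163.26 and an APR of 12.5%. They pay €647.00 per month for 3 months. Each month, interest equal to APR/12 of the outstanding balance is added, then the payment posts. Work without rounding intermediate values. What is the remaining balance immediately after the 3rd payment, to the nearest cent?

€7,491.32

Monthly rate r = 12.5%/12 = 1.04167% = 0.0104167.
Each month: B ← B·(1+r) − €647.00.
Month 1: interest €95.45; balance after payment €8,611.71.
Month 2: interest €89.71; balance after payment €8,054.42.
Month 3: interest €83.90; balance after payment €7,491.32.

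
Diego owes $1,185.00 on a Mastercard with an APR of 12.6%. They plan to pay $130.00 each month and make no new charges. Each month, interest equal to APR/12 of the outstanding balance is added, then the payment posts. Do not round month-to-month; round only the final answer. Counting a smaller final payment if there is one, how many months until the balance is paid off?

Monthly rate r = 12.6%/12 = 1.05% = 0.0105.
Recurrence: B ← B·(1+r) − $130.00.
Month 1: interest $12.44; balance after payment $1,067.44.
Month 2: interest $11.21; balance after payment $948.65.
Closed form: n = −ln(1 − rB₀/P)/ln(1+r) = −ln(0.90429)/ln(1.0105) ≈ 9.632, so the balance reaches zero during payment 10.

10 months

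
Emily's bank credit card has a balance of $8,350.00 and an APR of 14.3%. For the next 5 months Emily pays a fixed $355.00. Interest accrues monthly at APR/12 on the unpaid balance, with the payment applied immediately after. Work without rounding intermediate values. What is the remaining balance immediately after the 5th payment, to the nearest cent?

$7,041.71

Monthly rate r = 14.3%/12 = 1.19167% = 0.0119167.
Each month: B ← B·(1+r) − $355.00.
Month 1: interest $99.50; balance after payment $8,094.50.
Month 2: interest $96.46; balance after payment $7,835.96.
Month 3: interest $93.38; balance after payment $7,574.34.
Month 4: interest $90.26; balance after payment $7,309.60.
Month 5: interest $87.11; balance after payment $7,041.71.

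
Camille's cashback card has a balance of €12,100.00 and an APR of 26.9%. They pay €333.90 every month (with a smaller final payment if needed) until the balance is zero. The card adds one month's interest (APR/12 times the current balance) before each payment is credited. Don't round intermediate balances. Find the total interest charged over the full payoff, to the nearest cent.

Monthly rate r = 26.9%/12 = 2.24167% = 0.0224167.
Payoff takes n = ⌈−ln(1 − rB₀/P)/ln(1+r)⌉ = ⌈75.472⌉ = 76 payments; the last is €158.49.
Total paid = 75·€333.90 + €158.49 = €25,200.99.
Total interest = total paid − principal = €25,200.99 − €12,100.00 = €13,100.99.

€13,100.99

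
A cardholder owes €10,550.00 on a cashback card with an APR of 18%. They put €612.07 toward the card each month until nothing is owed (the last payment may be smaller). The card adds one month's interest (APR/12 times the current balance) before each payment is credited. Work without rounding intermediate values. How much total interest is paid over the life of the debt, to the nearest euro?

€1,748

Monthly rate r = 18%/12 = 1.5% = 0.015.
Payoff takes n = ⌈−ln(1 − rB₀/P)/ln(1+r)⌉ = ⌈20.092⌉ = 21 payments; the last is €56.86.
Total paid = 20·€612.07 + €56.86 = €12,298.26.
Total interest = total paid − principal = €12,298.26 − €10,550.00 = €1,748.26.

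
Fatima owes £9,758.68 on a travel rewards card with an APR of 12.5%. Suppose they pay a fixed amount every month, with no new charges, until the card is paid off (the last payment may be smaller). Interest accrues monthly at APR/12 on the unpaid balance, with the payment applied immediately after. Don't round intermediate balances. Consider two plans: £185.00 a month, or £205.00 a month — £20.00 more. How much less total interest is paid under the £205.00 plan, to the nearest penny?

£685.14

Monthly rate r = 12.5%/12 = 1.04167% = 0.0104167.
At £185.00/mo: n = ⌈−ln(1 − rB₀/P)/ln(1+r)⌉ = 77 payments (last £174.48); total interest = total paid − £9,758.68 = £4,475.80.
At £205.00/mo: 67 payments (last £19.34); total interest £3,790.66.
Interest saved = £4,475.80 − £3,790.66 = £685.14.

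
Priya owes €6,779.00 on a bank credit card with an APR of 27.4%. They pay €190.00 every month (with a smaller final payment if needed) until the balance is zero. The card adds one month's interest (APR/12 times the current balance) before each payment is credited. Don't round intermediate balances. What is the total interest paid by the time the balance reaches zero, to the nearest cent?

€7,407.28

Monthly rate r = 27.4%/12 = 2.28333% = 0.0228333.
Payoff takes n = ⌈−ln(1 − rB₀/P)/ln(1+r)⌉ = ⌈74.662⌉ = 75 payments; the last is €126.28.
Total paid = 74·€190.00 + €126.28 = €14,186.28.
Total interest = total paid − principal = €14,186.28 − €6,779.00 = €7,407.28.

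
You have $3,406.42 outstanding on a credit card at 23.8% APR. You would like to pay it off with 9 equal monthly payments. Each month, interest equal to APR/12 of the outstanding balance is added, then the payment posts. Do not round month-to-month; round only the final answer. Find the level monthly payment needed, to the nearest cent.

Monthly rate r = 23.8%/12 = 1.98333% = 0.0198333.
Level-payment amortization: P = B₀·r / (1 − (1+r)^(−n)) = 3406.42·0.0198333 / (1 − 1.01983^(−9)).
Denominator 1 − (1+r)^(−9) = 0.162013206.
P = 67.5607 / 0.162013206 ≈ 417.01.

$417.01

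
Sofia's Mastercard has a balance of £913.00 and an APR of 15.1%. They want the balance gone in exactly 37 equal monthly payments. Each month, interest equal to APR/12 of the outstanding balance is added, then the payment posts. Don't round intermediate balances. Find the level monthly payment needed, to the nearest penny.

Monthly rate r = 15.1%/12 = 1.25833% = 0.0125833.
Level-payment amortization: P = B₀·r / (1 − (1+r)^(−n)) = 913.00·0.0125833 / (1 − 1.01258^(−37)).
Denominator 1 − (1+r)^(−37) = 0.370404911.
P = 11.4886 / 0.370404911 ≈ 31.02.

£31.02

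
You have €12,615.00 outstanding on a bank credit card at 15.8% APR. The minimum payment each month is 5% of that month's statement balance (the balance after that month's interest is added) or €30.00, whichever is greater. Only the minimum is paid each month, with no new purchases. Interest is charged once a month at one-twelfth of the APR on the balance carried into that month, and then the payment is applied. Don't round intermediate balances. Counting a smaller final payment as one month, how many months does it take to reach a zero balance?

Monthly rate r = 15.8%/12 = 1.31667% = 0.0131667.
While 5% of the post-interest balance exceeds €30.00, each month B ← (B·(1+r))·(1 − 0.05), i.e. B shrinks by the factor (1+r)·0.95 = 0.96251.
This holds for months 1–81. Entering month 82 the balance is €571.02; 5% of the post-interest balance is now below €30.00, so the flat €30.00 minimum applies from here.
From month 82 a fixed €30.00 at rate r clears €571.02 in 23 more payments. Total: 81 + 23 = 104 months.

104 months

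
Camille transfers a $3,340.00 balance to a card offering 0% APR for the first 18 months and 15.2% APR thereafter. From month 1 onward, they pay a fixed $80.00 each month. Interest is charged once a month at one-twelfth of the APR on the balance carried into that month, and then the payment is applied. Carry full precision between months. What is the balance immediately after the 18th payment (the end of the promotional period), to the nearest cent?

Promo months 1–18 at r₀ = 0%/12 = 0; months 19+ at r₁ = 15.2%/12 = 0.0126667.
After month 18 (no interest yet): B = $3,340.00 − 18·$80.00 = $1,900.00.

$1,900.00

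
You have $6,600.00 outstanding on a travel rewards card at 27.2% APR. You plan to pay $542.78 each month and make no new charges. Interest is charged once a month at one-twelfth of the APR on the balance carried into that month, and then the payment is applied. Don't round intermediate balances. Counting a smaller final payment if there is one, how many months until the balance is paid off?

15 months

Monthly rate r = 27.2%/12 = 2.26667% = 0.0226667.
Recurrence: B ← B·(1+r) − $542.78.
Month 1: interest $149.60; balance after payment $6,206.82.
Month 2: interest $140.69; balance after payment $5,804.73.
Closed form: n = −ln(1 − rB₀/P)/ln(1+r) = −ln(0.72438)/ln(1.02267) ≈ 14.386, so the balance reaches zero during payment 15.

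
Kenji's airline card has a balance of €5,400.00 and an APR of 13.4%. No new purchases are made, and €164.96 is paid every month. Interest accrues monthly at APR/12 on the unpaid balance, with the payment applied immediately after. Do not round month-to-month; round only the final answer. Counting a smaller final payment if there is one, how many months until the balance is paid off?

Monthly rate r = 13.4%/12 = 1.11667% = 0.0111667.
Recurrence: B ← B·(1+r) − €164.96.
Month 1: interest €60.30; balance after payment €5,295.34.
Month 2: interest €59.13; balance after payment €5,189.51.
Closed form: n = −ln(1 − rB₀/P)/ln(1+r) = −ln(0.63446)/ln(1.01117) ≈ 40.972, so the balance reaches zero during payment 41.

41 payments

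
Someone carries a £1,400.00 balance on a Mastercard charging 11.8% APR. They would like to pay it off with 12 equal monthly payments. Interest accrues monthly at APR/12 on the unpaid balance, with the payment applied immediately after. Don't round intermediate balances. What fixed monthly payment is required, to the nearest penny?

Monthly rate r = 11.8%/12 = 0.983333% = 0.00983333.
Level-payment amortization: P = B₀·r / (1 − (1+r)^(−n)) = 1400.00·0.00983333 / (1 − 1.00983^(−12)).
Denominator 1 − (1+r)^(−12) = 0.110791563.
P = 13.7667 / 0.110791563 ≈ 124.26.

£124.26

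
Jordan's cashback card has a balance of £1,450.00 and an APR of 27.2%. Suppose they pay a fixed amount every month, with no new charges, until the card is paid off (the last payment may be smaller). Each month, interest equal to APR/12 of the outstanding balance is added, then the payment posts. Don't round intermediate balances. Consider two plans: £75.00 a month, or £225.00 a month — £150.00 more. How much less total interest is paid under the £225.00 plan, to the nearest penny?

£344.43

Monthly rate r = 27.2%/12 = 2.26667% = 0.0226667.
At £75.00/mo: n = ⌈−ln(1 − rB₀/P)/ln(1+r)⌉ = 26 payments (last £54.74); total interest = total paid − £1,450.00 = £479.74.
At £225.00/mo: 8 payments (last £10.31); total interest £135.31.
Interest saved = £479.74 − £135.31 = £344.43.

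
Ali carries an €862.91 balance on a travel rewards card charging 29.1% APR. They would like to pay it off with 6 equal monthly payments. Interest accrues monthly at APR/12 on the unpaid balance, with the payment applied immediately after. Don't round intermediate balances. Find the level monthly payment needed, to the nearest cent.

Monthly rate r = 29.1%/12 = 2.425% = 0.02425.
Level-payment amortization: P = B₀·r / (1 − (1+r)^(−n)) = 862.91·0.02425 / (1 − 1.02425^(−6)).
Denominator 1 − (1+r)^(−6) = 0.133907726.
P = 20.9256 / 0.133907726 ≈ 156.27.

€156.27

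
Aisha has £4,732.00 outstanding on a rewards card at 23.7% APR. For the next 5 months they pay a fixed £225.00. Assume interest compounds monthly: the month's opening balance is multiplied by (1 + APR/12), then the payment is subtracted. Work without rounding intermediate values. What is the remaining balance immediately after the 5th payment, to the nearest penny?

£4,047.79

Monthly rate r = 23.7%/12 = 1.975% = 0.01975.
Each month: B ← B·(1+r) − £225.00.
Month 1: interest £93.46; balance after payment £4,600.46.
Month 2: interest £90.86; balance after payment £4,466.32.
Month 3: interest £88.21; balance after payment £4,329.53.
Month 4: interest £85.51; balance after payment £4,190.03.
Month 5: interest £82.75; balance after payment £4,047.79.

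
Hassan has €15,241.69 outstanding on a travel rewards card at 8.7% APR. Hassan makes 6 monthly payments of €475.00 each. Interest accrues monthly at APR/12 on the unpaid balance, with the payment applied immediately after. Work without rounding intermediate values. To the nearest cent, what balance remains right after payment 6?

Monthly rate r = 8.7%/12 = 0.725% = 0.00725.
Each month: B ← B·(1+r) − €475.00.
Month 1: interest €110.50; balance after payment €14,877.19.
Month 2: interest €107.86; balance after payment €14,510.05.
Month 3: interest €105.20; balance after payment €14,140.25.
Month 4: interest €102.52; balance after payment €13,767.77.
Month 5: interest €99.82; balance after payment €13,392.58.
Month 6: interest €97.10; balance after payment €13,014.68.

€13,014.68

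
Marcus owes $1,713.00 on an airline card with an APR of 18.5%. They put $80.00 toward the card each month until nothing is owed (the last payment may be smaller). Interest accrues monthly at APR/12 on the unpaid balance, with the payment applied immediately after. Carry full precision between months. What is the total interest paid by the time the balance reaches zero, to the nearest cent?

Monthly rate r = 18.5%/12 = 1.54167% = 0.0154167.
Payoff takes n = ⌈−ln(1 − rB₀/P)/ln(1+r)⌉ = ⌈26.187⌉ = 27 payments; the last is $15.08.
Total paid = 26·$80.00 + $15.08 = $2,095.08.
Total interest = total paid − principal = $2,095.08 − $1,713.00 = $382.08.

$382.08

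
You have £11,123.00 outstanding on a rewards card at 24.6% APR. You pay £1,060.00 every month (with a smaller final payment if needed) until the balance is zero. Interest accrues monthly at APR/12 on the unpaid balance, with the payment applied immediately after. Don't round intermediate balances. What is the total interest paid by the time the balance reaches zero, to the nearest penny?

£1,530.00

Monthly rate r = 24.6%/12 = 2.05% = 0.0205.
Payoff takes n = ⌈−ln(1 − rB₀/P)/ln(1+r)⌉ = ⌈11.936⌉ = 12 payments; the last is £993.00.
Total paid = 11·£1,060.00 + £993.00 = £12,653.00.
Total interest = total paid − principal = £12,653.00 − £11,123.00 = £1,530.00.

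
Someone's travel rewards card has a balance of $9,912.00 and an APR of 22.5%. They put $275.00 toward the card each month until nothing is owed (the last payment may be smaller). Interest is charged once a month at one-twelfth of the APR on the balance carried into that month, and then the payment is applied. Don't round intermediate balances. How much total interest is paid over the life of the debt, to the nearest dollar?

$6,764

Monthly rate r = 22.5%/12 = 1.875% = 0.01875.
Payoff takes n = ⌈−ln(1 − rB₀/P)/ln(1+r)⌉ = ⌈60.639⌉ = 61 payments; the last is $176.27.
Total paid = 60·$275.00 + $176.27 = $16,676.27.
Total interest = total paid − principal = $16,676.27 − $9,912.00 = $6,764.27.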